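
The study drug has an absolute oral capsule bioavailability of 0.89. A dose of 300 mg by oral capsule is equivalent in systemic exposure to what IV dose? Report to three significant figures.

D_iv = 267 mg

Systemic exposure from an extravascular dose = F × D_ev, so the equivalent IV dose is F × D_ev.
D_iv = F × D_ev = 0.89 × 300 = 267 mg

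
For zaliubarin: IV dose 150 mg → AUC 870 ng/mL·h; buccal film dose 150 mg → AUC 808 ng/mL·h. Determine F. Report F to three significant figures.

F = (AUC_ev / D_ev) / (AUC_iv / D_iv)
  = (808/150) / (870/150)
  = 5.38667 / 5.8 = 0.9287

F = 0.929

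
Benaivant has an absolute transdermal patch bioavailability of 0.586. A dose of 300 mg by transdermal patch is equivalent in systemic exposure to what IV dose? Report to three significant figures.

Systemic exposure from an extravascular dose = F × D_ev, so the equivalent IV dose is F × D_ev.
D_iv = F × D_ev = 0.586 × 300 = 175.8 mg

D_iv = 176 mg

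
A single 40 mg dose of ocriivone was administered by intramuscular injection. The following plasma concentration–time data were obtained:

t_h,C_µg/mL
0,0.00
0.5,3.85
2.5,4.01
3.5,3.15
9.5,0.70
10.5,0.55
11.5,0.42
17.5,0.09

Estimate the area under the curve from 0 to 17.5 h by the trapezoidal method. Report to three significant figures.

AUC = 26.6 µg/mL·h

Trapezoidal AUC_0→17.5:
  [0→0.5]: (0.00+3.85)/2 × 0.5 = 0.9625
  [0.5→2.5]: (3.85+4.01)/2 × 2 = 7.86
  [2.5→3.5]: (4.01+3.15)/2 × 1 = 3.58
  [3.5→9.5]: (3.15+0.70)/2 × 6 = 11.55
  [9.5→10.5]: (0.70+0.55)/2 × 1 = 0.625
  [10.5→11.5]: (0.55+0.42)/2 × 1 = 0.485
  [11.5→17.5]: (0.42+0.09)/2 × 6 = 1.53
  Sum = 26.5925 µg/mL·h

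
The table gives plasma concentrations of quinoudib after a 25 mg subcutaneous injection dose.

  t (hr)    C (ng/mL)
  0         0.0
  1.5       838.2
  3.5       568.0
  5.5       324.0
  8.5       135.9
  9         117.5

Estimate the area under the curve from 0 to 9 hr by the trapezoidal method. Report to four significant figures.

Trapezoidal AUC_0→9:
  [0→1.5]: (0.0+838.2)/2 × 1.5 = 628.65
  [1.5→3.5]: (838.2+568.0)/2 × 2 = 1406.2
  [3.5→5.5]: (568.0+324.0)/2 × 2 = 892.0
  [5.5→8.5]: (324.0+135.9)/2 × 3 = 689.85
  [8.5→9]: (135.9+117.5)/2 × 0.5 = 63.35
  Sum = 3680.05 ng/mL·hr

AUC = 3680 ng/mL·hr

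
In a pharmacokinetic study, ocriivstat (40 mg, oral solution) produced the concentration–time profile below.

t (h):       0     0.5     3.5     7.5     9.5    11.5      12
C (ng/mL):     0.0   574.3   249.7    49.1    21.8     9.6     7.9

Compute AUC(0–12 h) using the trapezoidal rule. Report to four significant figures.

AUC = 2084 ng/mL·h

Trapezoidal AUC_0→12:
  [0→0.5]: (0.0+574.3)/2 × 0.5 = 143.575
  [0.5→3.5]: (574.3+249.7)/2 × 3 = 1236.0
  [3.5→7.5]: (249.7+49.1)/2 × 4 = 597.6
  [7.5→9.5]: (49.1+21.8)/2 × 2 = 70.9
  [9.5→11.5]: (21.8+9.6)/2 × 2 = 31.4
  [11.5→12]: (9.6+7.9)/2 × 0.5 = 4.375
  Sum = 2083.85 ng/mL·h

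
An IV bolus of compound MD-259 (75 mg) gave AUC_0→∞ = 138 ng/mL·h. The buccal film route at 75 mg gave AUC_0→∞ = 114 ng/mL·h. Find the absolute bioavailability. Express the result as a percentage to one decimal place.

F = (AUC_ev / D_ev) / (AUC_iv / D_iv)
  = (114/75) / (138/75)
  = 1.52 / 1.84 = 0.8261
  = 82.61%

F = 82.6%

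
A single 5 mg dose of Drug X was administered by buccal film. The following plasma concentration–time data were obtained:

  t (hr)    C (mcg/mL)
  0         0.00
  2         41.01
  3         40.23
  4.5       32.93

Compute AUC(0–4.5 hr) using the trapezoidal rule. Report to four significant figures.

Trapezoidal AUC_0→4.5:
  [0→2]: (0.00+41.01)/2 × 2 = 41.01
  [2→3]: (41.01+40.23)/2 × 1 = 40.62
  [3→4.5]: (40.23+32.93)/2 × 1.5 = 54.87
  Sum = 136.5 mcg/mL·hr

AUC = 136.5 mcg/mL·hr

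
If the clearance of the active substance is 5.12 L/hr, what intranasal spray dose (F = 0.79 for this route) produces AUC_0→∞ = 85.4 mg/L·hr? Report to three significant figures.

Dose = 553 mg

Dose = CL × AUC_0→∞ / F
     = 5.12 × 85.4 / 0.79 = 553.478 mg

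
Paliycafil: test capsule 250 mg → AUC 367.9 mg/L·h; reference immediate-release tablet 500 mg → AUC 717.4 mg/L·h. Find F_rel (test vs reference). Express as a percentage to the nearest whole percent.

F_rel = 103%

F_rel = (AUC_test/D_test) / (AUC_ref/D_ref)
      = (367.9/250) / (717.4/500)
      = 1.4716 / 1.4348 = 1.0256 = 102.56%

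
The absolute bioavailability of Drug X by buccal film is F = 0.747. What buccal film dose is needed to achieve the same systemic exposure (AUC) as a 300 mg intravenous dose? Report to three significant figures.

For equal systemic exposure: F × D_ev = D_iv
D_ev = D_iv / F = 300 / 0.747 = 401.606 mg

D_buccal = 402 mg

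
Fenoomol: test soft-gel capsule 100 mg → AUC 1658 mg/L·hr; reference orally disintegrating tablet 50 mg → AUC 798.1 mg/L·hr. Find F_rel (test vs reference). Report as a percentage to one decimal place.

F_rel = 103.9%

F_rel = (AUC_test/D_test) / (AUC_ref/D_ref)
      = (1658/100) / (798.1/50)
      = 16.58 / 15.962 = 1.0387 = 103.87%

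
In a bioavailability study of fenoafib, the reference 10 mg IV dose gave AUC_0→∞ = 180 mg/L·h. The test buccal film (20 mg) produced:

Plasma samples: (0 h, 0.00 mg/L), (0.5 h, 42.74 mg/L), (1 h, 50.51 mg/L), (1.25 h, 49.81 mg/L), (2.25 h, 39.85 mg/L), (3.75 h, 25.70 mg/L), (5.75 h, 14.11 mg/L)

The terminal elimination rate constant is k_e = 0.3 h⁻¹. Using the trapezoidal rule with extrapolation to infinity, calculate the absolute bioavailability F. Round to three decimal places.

Trapezoidal AUC_0→5.75 (buccal film):
  [0→0.5]: (0.00+42.74)/2 × 0.5 = 10.685
  [0.5→1]: (42.74+50.51)/2 × 0.5 = 23.3125
  [1→1.25]: (50.51+49.81)/2 × 0.25 = 12.54
  [1.25→2.25]: (49.81+39.85)/2 × 1 = 44.83
  [2.25→3.75]: (39.85+25.70)/2 × 1.5 = 49.1625
  [3.75→5.75]: (25.70+14.11)/2 × 2 = 39.81
  Sum = 180.34 mg/L·h
Tail: C_last/k_e = 14.11/0.3 = 47.033
AUC_0→∞ (buccal film) = 180.34 + 47.033 = 227.373 mg/L·h
F = (AUC_ev/D_ev)/(AUC_iv/D_iv) = (227.373/20)/(180/10) = 11.36865/18 = 0.6316

F = 0.632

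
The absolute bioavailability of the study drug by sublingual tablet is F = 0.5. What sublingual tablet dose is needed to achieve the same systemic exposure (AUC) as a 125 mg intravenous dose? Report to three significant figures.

D_sublingual = 250 mg

For equal systemic exposure: F × D_ev = D_iv
D_ev = D_iv / F = 125 / 0.5 = 250 mg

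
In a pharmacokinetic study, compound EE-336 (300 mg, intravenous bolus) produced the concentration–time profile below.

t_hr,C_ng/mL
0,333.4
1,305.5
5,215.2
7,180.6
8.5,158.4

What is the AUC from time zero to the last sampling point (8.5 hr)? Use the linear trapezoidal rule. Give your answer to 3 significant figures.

AUC = 2010 ng/mL·hr

Trapezoidal AUC_0→8.5:
  [0→1]: (333.4+305.5)/2 × 1 = 319.45
  [1→5]: (305.5+215.2)/2 × 4 = 1041.4
  [5→7]: (215.2+180.6)/2 × 2 = 395.8
  [7→8.5]: (180.6+158.4)/2 × 1.5 = 254.25
  Sum = 2010.9 ng/mL·hr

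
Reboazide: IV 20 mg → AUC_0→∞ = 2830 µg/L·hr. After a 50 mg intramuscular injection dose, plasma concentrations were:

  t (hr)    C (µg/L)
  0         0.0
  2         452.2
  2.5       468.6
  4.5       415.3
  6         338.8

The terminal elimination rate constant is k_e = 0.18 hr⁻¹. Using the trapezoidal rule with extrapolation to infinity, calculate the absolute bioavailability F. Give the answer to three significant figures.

F = 0.567

Trapezoidal AUC_0→6 (intramuscular injection):
  [0→2]: (0.0+452.2)/2 × 2 = 452.2
  [2→2.5]: (452.2+468.6)/2 × 0.5 = 230.2
  [2.5→4.5]: (468.6+415.3)/2 × 2 = 883.9
  [4.5→6]: (415.3+338.8)/2 × 1.5 = 565.575
  Sum = 2131.875 µg/L·hr
Tail: C_last/k_e = 338.8/0.18 = 1882.222
AUC_0→∞ (intramuscular injection) = 2131.875 + 1882.222 = 4014.097 µg/L·hr
F = (AUC_ev/D_ev)/(AUC_iv/D_iv) = (4014.097/50)/(2830/20) = 80.28194/141.5 = 0.5674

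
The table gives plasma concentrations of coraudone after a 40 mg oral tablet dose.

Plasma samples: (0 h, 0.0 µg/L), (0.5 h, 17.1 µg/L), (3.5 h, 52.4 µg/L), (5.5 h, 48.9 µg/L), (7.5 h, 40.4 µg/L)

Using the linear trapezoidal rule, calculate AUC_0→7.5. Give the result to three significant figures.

AUC = 299 µg/L·h

Trapezoidal AUC_0→7.5:
  [0→0.5]: (0.0+17.1)/2 × 0.5 = 4.275
  [0.5→3.5]: (17.1+52.4)/2 × 3 = 104.25
  [3.5→5.5]: (52.4+48.9)/2 × 2 = 101.3
  [5.5→7.5]: (48.9+40.4)/2 × 2 = 89.3
  Sum = 299.125 µg/L·h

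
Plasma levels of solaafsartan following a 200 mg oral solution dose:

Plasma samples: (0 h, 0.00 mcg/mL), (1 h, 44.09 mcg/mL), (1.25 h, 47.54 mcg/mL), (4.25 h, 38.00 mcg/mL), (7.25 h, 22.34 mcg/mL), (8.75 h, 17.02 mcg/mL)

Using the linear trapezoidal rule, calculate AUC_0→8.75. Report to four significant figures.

Trapezoidal AUC_0→8.75:
  [0→1]: (0.00+44.09)/2 × 1 = 22.045
  [1→1.25]: (44.09+47.54)/2 × 0.25 = 11.45375
  [1.25→4.25]: (47.54+38.00)/2 × 3 = 128.31
  [4.25→7.25]: (38.00+22.34)/2 × 3 = 90.51
  [7.25→8.75]: (22.34+17.02)/2 × 1.5 = 29.52
  Sum = 281.83875 mcg/mL·h

AUC = 281.8 mcg/mL·h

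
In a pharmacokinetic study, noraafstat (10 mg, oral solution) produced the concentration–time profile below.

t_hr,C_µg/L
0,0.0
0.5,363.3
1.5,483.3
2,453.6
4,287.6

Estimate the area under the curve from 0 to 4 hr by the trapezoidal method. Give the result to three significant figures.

AUC = 1490 µg/L·hr

Trapezoidal AUC_0→4:
  [0→0.5]: (0.0+363.3)/2 × 0.5 = 90.825
  [0.5→1.5]: (363.3+483.3)/2 × 1 = 423.3
  [1.5→2]: (483.3+453.6)/2 × 0.5 = 234.225
  [2→4]: (453.6+287.6)/2 × 2 = 741.2
  Sum = 1489.55 µg/L·hr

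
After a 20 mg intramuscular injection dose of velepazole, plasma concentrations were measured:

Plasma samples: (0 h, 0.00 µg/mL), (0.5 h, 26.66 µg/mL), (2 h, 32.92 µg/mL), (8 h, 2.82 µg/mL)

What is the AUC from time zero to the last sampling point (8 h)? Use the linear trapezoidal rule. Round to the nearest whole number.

AUC = 159 µg/mL·h

Trapezoidal AUC_0→8:
  [0→0.5]: (0.00+26.66)/2 × 0.5 = 6.665
  [0.5→2]: (26.66+32.92)/2 × 1.5 = 44.685
  [2→8]: (32.92+2.82)/2 × 6 = 107.22
  Sum = 158.57 µg/mL·h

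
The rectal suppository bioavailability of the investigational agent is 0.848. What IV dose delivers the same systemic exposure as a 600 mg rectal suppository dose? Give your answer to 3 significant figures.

Systemic exposure from an extravascular dose = F × D_ev, so the equivalent IV dose is F × D_ev.
D_iv = F × D_ev = 0.848 × 600 = 508.8 mg

D_iv = 509 mg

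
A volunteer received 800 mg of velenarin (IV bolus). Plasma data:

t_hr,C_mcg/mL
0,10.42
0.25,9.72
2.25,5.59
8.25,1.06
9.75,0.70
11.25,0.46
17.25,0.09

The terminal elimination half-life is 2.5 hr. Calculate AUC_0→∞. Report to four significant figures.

AUC = 41.94 mcg/mL·hr

Trapezoidal AUC_0→17.25:
  [0→0.25]: (10.42+9.72)/2 × 0.25 = 2.5175
  [0.25→2.25]: (9.72+5.59)/2 × 2 = 15.31
  [2.25→8.25]: (5.59+1.06)/2 × 6 = 19.95
  [8.25→9.75]: (1.06+0.70)/2 × 1.5 = 1.32
  [9.75→11.25]: (0.70+0.46)/2 × 1.5 = 0.87
  [11.25→17.25]: (0.46+0.09)/2 × 6 = 1.65
  Sum = 41.6175 mcg/mL·hr
k_e = ln2 / t½ = 0.693147 / 2.5 = 0.2773 hr^-1
Extrapolated tail: C_last / k_e = 0.09 / 0.2773 = 0.325
AUC_0→∞ = 41.6175 + 0.325 = 41.9425 mcg/mL·hr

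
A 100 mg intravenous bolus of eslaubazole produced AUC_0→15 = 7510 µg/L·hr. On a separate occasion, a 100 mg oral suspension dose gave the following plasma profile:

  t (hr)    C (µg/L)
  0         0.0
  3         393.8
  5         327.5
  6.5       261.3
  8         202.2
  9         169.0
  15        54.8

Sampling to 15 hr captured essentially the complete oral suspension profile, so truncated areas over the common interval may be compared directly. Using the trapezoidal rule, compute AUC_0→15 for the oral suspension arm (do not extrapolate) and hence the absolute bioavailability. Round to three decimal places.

Trapezoidal AUC_0→15 (oral suspension):
  [0→3]: (0.0+393.8)/2 × 3 = 590.7
  [3→5]: (393.8+327.5)/2 × 2 = 721.3
  [5→6.5]: (327.5+261.3)/2 × 1.5 = 441.6
  [6.5→8]: (261.3+202.2)/2 × 1.5 = 347.625
  [8→9]: (202.2+169.0)/2 × 1 = 185.6
  [9→15]: (169.0+54.8)/2 × 6 = 671.4
  Sum = 2958.225 µg/L·hr
F = (AUC_ev/D_ev)/(AUC_iv/D_iv) = (2958.225/100)/(7510/100) = 29.58225/75.1 = 0.3939

F = 0.394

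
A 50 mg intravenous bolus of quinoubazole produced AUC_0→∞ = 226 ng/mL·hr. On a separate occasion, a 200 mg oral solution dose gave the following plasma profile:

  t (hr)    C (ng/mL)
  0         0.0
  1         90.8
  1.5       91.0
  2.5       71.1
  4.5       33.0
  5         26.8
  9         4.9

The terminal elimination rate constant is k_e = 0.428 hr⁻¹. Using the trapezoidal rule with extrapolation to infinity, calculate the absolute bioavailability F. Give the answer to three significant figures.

F = 0.405

Trapezoidal AUC_0→9 (oral solution):
  [0→1]: (0.0+90.8)/2 × 1 = 45.4
  [1→1.5]: (90.8+91.0)/2 × 0.5 = 45.45
  [1.5→2.5]: (91.0+71.1)/2 × 1 = 81.05
  [2.5→4.5]: (71.1+33.0)/2 × 2 = 104.1
  [4.5→5]: (33.0+26.8)/2 × 0.5 = 14.95
  [5→9]: (26.8+4.9)/2 × 4 = 63.4
  Sum = 354.35 ng/mL·hr
Tail: C_last/k_e = 4.9/0.428 = 11.449
AUC_0→∞ (oral solution) = 354.35 + 11.449 = 365.799 ng/mL·hr
F = (AUC_ev/D_ev)/(AUC_iv/D_iv) = (365.799/200)/(226/50) = 1.828995/4.52 = 0.4046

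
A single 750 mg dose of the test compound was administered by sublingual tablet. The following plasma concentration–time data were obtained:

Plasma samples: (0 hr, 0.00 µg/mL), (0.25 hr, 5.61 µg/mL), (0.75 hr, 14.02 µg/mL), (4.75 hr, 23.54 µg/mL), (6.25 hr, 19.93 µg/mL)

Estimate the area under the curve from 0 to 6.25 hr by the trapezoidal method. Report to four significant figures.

AUC = 113.3 µg/mL·hr

Trapezoidal AUC_0→6.25:
  [0→0.25]: (0.00+5.61)/2 × 0.25 = 0.70125
  [0.25→0.75]: (5.61+14.02)/2 × 0.5 = 4.9075
  [0.75→4.75]: (14.02+23.54)/2 × 4 = 75.12
  [4.75→6.25]: (23.54+19.93)/2 × 1.5 = 32.6025
  Sum = 113.33125 µg/mL·hr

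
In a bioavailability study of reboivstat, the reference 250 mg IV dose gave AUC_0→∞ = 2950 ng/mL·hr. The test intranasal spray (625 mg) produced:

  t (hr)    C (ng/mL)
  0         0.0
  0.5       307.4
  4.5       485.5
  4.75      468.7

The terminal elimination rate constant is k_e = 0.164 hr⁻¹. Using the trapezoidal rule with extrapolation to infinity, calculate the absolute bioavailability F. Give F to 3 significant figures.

F = 0.629

Trapezoidal AUC_0→4.75 (intranasal spray):
  [0→0.5]: (0.0+307.4)/2 × 0.5 = 76.85
  [0.5→4.5]: (307.4+485.5)/2 × 4 = 1585.8
  [4.5→4.75]: (485.5+468.7)/2 × 0.25 = 119.275
  Sum = 1781.925 ng/mL·hr
Tail: C_last/k_e = 468.7/0.164 = 2857.927
AUC_0→∞ (intranasal spray) = 1781.925 + 2857.927 = 4639.852 ng/mL·hr
F = (AUC_ev/D_ev)/(AUC_iv/D_iv) = (4639.852/625)/(2950/250) = 7.4237632/11.8 = 0.6291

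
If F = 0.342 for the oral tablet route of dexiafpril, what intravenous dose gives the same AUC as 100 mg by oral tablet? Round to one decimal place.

Systemic exposure from an extravascular dose = F × D_ev, so the equivalent IV dose is F × D_ev.
D_iv = F × D_ev = 0.342 × 100 = 34.2 mg

D_iv = 34.2 mg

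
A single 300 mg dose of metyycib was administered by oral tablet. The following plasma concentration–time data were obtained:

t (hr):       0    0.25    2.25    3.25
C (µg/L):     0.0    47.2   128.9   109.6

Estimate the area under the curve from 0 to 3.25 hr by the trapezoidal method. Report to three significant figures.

Trapezoidal AUC_0→3.25:
  [0→0.25]: (0.0+47.2)/2 × 0.25 = 5.9
  [0.25→2.25]: (47.2+128.9)/2 × 2 = 176.1
  [2.25→3.25]: (128.9+109.6)/2 × 1 = 119.25
  Sum = 301.25 µg/L·hr

AUC = 301 µg/L·hr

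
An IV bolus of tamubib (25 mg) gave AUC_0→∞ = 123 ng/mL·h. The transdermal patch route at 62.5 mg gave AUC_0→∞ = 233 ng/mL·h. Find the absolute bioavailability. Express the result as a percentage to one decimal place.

F = (AUC_ev / D_ev) / (AUC_iv / D_iv)
  = (233/62.5) / (123/25)
  = 3.728 / 4.92 = 0.7577
  = 75.77%

F = 75.8%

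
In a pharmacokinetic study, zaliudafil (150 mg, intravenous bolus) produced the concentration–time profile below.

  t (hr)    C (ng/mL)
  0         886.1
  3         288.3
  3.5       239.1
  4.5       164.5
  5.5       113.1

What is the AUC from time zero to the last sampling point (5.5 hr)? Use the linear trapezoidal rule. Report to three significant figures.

Trapezoidal AUC_0→5.5:
  [0→3]: (886.1+288.3)/2 × 3 = 1761.6
  [3→3.5]: (288.3+239.1)/2 × 0.5 = 131.85
  [3.5→4.5]: (239.1+164.5)/2 × 1 = 201.8
  [4.5→5.5]: (164.5+113.1)/2 × 1 = 138.8
  Sum = 2234.05 ng/mL·hr

AUC = 2230 ng/mL·hr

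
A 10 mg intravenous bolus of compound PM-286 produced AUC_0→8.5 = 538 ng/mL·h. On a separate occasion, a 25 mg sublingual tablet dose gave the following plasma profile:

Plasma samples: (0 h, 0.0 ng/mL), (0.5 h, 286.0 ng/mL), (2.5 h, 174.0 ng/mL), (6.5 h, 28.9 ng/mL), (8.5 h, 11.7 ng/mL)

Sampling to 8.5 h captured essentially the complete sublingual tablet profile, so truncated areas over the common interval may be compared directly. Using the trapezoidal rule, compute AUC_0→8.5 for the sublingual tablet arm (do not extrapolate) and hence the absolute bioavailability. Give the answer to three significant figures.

F = 0.727

Trapezoidal AUC_0→8.5 (sublingual tablet):
  [0→0.5]: (0.0+286.0)/2 × 0.5 = 71.5
  [0.5→2.5]: (286.0+174.0)/2 × 2 = 460.0
  [2.5→6.5]: (174.0+28.9)/2 × 4 = 405.8
  [6.5→8.5]: (28.9+11.7)/2 × 2 = 40.6
  Sum = 977.9 ng/mL·h
F = (AUC_ev/D_ev)/(AUC_iv/D_iv) = (977.9/25)/(538/10) = 39.116/53.8 = 0.7271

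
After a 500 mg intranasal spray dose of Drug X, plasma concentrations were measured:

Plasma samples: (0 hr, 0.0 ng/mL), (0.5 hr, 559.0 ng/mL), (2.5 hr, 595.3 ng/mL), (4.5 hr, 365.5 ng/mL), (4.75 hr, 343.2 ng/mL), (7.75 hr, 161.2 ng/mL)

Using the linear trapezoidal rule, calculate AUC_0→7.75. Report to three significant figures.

Trapezoidal AUC_0→7.75:
  [0→0.5]: (0.0+559.0)/2 × 0.5 = 139.75
  [0.5→2.5]: (559.0+595.3)/2 × 2 = 1154.3
  [2.5→4.5]: (595.3+365.5)/2 × 2 = 960.8
  [4.5→4.75]: (365.5+343.2)/2 × 0.25 = 88.5875
  [4.75→7.75]: (343.2+161.2)/2 × 3 = 756.6
  Sum = 3100.0375 ng/mL·hr

AUC = 3100 ng/mL·hr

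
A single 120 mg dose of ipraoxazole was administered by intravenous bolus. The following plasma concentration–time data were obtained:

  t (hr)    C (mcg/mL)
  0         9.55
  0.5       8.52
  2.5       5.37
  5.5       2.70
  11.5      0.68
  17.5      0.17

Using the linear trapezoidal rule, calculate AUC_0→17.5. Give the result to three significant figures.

AUC = 43.2 mcg/mL·hr

Trapezoidal AUC_0→17.5:
  [0→0.5]: (9.55+8.52)/2 × 0.5 = 4.5175
  [0.5→2.5]: (8.52+5.37)/2 × 2 = 13.89
  [2.5→5.5]: (5.37+2.70)/2 × 3 = 12.105
  [5.5→11.5]: (2.70+0.68)/2 × 6 = 10.14
  [11.5→17.5]: (0.68+0.17)/2 × 6 = 2.55
  Sum = 43.2025 mcg/mL·hr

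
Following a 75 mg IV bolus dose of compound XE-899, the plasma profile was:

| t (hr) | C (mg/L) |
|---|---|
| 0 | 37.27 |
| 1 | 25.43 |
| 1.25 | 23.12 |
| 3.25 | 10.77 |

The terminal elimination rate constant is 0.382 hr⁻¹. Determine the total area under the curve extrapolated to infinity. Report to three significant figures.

Trapezoidal AUC_0→3.25:
  [0→1]: (37.27+25.43)/2 × 1 = 31.35
  [1→1.25]: (25.43+23.12)/2 × 0.25 = 6.06875
  [1.25→3.25]: (23.12+10.77)/2 × 2 = 33.89
  Sum = 71.30875 mg/L·hr
Extrapolated tail: C_last / k_e = 10.77 / 0.382 = 28.194
AUC_0→∞ = 71.30875 + 28.194 = 99.50275 mg/L·hr

AUC = 99.5 mg/L·hr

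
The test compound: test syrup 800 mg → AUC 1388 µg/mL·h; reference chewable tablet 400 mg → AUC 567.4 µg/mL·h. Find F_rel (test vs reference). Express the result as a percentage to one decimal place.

F_rel = (AUC_test/D_test) / (AUC_ref/D_ref)
      = (1388/800) / (567.4/400)
      = 1.735 / 1.4185 = 1.2231 = 122.31%

F_rel = 122.3%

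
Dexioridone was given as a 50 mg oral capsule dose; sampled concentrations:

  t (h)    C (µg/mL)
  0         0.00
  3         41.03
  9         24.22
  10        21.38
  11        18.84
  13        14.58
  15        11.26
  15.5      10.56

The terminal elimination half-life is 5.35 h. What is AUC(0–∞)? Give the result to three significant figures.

AUC = 446 µg/mL·h

Trapezoidal AUC_0→15.5:
  [0→3]: (0.00+41.03)/2 × 3 = 61.545
  [3→9]: (41.03+24.22)/2 × 6 = 195.75
  [9→10]: (24.22+21.38)/2 × 1 = 22.8
  [10→11]: (21.38+18.84)/2 × 1 = 20.11
  [11→13]: (18.84+14.58)/2 × 2 = 33.42
  [13→15]: (14.58+11.26)/2 × 2 = 25.84
  [15→15.5]: (11.26+10.56)/2 × 0.5 = 5.455
  Sum = 364.92 µg/mL·h
k_e = ln2 / t½ = 0.693147 / 5.35 = 0.1296 h^-1
Extrapolated tail: C_last / k_e = 10.56 / 0.1296 = 81.481
AUC_0→∞ = 364.92 + 81.481 = 446.401 µg/mL·h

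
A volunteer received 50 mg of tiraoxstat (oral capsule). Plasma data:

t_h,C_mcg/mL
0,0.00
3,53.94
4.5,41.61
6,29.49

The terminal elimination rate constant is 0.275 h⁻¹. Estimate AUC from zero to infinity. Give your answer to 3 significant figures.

Trapezoidal AUC_0→6:
  [0→3]: (0.00+53.94)/2 × 3 = 80.91
  [3→4.5]: (53.94+41.61)/2 × 1.5 = 71.6625
  [4.5→6]: (41.61+29.49)/2 × 1.5 = 53.325
  Sum = 205.8975 mcg/mL·h
Extrapolated tail: C_last / k_e = 29.49 / 0.275 = 107.236
AUC_0→∞ = 205.8975 + 107.236 = 313.1335 mcg/mL·h

AUC = 313 mcg/mL·h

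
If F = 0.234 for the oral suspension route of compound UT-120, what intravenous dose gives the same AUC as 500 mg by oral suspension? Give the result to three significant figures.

Systemic exposure from an extravascular dose = F × D_ev, so the equivalent IV dose is F × D_ev.
D_iv = F × D_ev = 0.234 × 500 = 117 mg

D_iv = 117 mg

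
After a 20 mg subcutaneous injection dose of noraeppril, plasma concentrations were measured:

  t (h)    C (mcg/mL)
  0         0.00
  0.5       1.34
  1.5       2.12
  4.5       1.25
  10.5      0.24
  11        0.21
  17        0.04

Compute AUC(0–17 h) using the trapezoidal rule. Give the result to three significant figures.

Trapezoidal AUC_0→17:
  [0→0.5]: (0.00+1.34)/2 × 0.5 = 0.335
  [0.5→1.5]: (1.34+2.12)/2 × 1 = 1.73
  [1.5→4.5]: (2.12+1.25)/2 × 3 = 5.055
  [4.5→10.5]: (1.25+0.24)/2 × 6 = 4.47
  [10.5→11]: (0.24+0.21)/2 × 0.5 = 0.1125
  [11→17]: (0.21+0.04)/2 × 6 = 0.75
  Sum = 12.4525 mcg/mL·h

AUC = 12.5 mcg/mL·h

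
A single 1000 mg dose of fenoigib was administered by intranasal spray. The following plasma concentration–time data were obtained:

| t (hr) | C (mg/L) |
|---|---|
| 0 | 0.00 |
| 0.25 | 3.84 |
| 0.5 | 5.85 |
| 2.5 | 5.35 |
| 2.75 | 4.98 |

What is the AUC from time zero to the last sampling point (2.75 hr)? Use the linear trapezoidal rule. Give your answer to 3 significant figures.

Trapezoidal AUC_0→2.75:
  [0→0.25]: (0.00+3.84)/2 × 0.25 = 0.48
  [0.25→0.5]: (3.84+5.85)/2 × 0.25 = 1.21125
  [0.5→2.5]: (5.85+5.35)/2 × 2 = 11.2
  [2.5→2.75]: (5.35+4.98)/2 × 0.25 = 1.29125
  Sum = 14.1825 mg/L·hr

AUC = 14.2 mg/L·hr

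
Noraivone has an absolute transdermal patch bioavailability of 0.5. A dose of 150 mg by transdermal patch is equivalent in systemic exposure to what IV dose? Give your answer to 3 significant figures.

Systemic exposure from an extravascular dose = F × D_ev, so the equivalent IV dose is F × D_ev.
D_iv = F × D_ev = 0.5 × 150 = 75 mg

D_iv = 75.0 mg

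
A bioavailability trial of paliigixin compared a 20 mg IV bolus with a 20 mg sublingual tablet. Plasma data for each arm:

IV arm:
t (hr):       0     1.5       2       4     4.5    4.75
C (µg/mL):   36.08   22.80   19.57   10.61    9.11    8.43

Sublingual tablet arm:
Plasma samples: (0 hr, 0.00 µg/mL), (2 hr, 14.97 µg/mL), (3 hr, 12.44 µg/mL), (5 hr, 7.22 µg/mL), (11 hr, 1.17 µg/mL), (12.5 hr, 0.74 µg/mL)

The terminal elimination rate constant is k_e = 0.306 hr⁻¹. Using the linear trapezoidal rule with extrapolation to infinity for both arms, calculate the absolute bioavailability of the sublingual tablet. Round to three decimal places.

F = 0.647

Trapezoidal AUC_0→4.75 (IV):
  [0→1.5]: (36.08+22.80)/2 × 1.5 = 44.16
  [1.5→2]: (22.80+19.57)/2 × 0.5 = 10.5925
  [2→4]: (19.57+10.61)/2 × 2 = 30.18
  [4→4.5]: (10.61+9.11)/2 × 0.5 = 4.93
  [4.5→4.75]: (9.11+8.43)/2 × 0.25 = 2.1925
  Sum = 92.055 µg/mL·hr
IV tail: 8.43/0.306 = 27.549; AUC_iv,0→∞ = 92.055 + 27.549 = 119.604 µg/mL·hr
Trapezoidal AUC_0→12.5 (sublingual tablet):
  [0→2]: (0.00+14.97)/2 × 2 = 14.97
  [2→3]: (14.97+12.44)/2 × 1 = 13.705
  [3→5]: (12.44+7.22)/2 × 2 = 19.66
  [5→11]: (7.22+1.17)/2 × 6 = 25.17
  [11→12.5]: (1.17+0.74)/2 × 1.5 = 1.4325
  Sum = 74.9375 µg/mL·hr
sublingual tablet tail: 0.74/0.306 = 2.418; AUC_ev,0→∞ = 74.9375 + 2.418 = 77.3555 µg/mL·hr
F = (AUC_ev/D_ev)/(AUC_iv/D_iv) = (77.3555/20)/(119.604/20) = 3.867775/5.9802 = 0.6468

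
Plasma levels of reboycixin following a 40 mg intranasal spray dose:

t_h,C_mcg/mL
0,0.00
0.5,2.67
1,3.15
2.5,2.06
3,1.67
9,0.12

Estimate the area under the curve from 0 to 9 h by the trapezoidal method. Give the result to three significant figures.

AUC = 12.3 mcg/mL·h

Trapezoidal AUC_0→9:
  [0→0.5]: (0.00+2.67)/2 × 0.5 = 0.6675
  [0.5→1]: (2.67+3.15)/2 × 0.5 = 1.455
  [1→2.5]: (3.15+2.06)/2 × 1.5 = 3.9075
  [2.5→3]: (2.06+1.67)/2 × 0.5 = 0.9325
  [3→9]: (1.67+0.12)/2 × 6 = 5.37
  Sum = 12.3325 mcg/mL·h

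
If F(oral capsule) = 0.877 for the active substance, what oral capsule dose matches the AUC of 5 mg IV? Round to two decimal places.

For equal systemic exposure: F × D_ev = D_iv
D_ev = D_iv / F = 5 / 0.877 = 5.70125 mg

D_oral = 5.70 mg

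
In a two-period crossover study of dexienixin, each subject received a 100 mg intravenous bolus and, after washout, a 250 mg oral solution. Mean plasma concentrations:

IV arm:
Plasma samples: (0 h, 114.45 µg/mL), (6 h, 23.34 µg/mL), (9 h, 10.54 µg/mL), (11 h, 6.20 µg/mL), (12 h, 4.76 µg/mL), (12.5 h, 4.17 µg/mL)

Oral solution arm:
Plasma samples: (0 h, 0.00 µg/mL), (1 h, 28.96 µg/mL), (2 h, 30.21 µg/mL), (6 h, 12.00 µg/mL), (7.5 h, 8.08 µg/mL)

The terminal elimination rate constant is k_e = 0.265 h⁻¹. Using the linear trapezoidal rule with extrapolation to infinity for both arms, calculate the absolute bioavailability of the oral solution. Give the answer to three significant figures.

Trapezoidal AUC_0→12.5 (IV):
  [0→6]: (114.45+23.34)/2 × 6 = 413.37
  [6→9]: (23.34+10.54)/2 × 3 = 50.82
  [9→11]: (10.54+6.20)/2 × 2 = 16.74
  [11→12]: (6.20+4.76)/2 × 1 = 5.48
  [12→12.5]: (4.76+4.17)/2 × 0.5 = 2.2325
  Sum = 488.6425 µg/mL·h
IV tail: 4.17/0.265 = 15.736; AUC_iv,0→∞ = 488.6425 + 15.736 = 504.3785 µg/mL·h
Trapezoidal AUC_0→7.5 (oral solution):
  [0→1]: (0.00+28.96)/2 × 1 = 14.48
  [1→2]: (28.96+30.21)/2 × 1 = 29.585
  [2→6]: (30.21+12.00)/2 × 4 = 84.42
  [6→7.5]: (12.00+8.08)/2 × 1.5 = 15.06
  Sum = 143.545 µg/mL·h
oral solution tail: 8.08/0.265 = 30.491; AUC_ev,0→∞ = 143.545 + 30.491 = 174.036 µg/mL·h
F = (AUC_ev/D_ev)/(AUC_iv/D_iv) = (174.036/250)/(504.3785/100) = 0.696144/5.043785 = 0.1380

F = 0.138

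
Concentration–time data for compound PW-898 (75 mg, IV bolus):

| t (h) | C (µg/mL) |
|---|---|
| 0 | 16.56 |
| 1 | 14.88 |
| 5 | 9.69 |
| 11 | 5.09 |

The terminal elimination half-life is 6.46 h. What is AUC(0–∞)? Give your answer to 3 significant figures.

AUC = 157 µg/mL·h

Trapezoidal AUC_0→11:
  [0→1]: (16.56+14.88)/2 × 1 = 15.72
  [1→5]: (14.88+9.69)/2 × 4 = 49.14
  [5→11]: (9.69+5.09)/2 × 6 = 44.34
  Sum = 109.2 µg/mL·h
k_e = ln2 / t½ = 0.693147 / 6.46 = 0.1073 h^-1
Extrapolated tail: C_last / k_e = 5.09 / 0.1073 = 47.437
AUC_0→∞ = 109.2 + 47.437 = 156.637 µg/mL·h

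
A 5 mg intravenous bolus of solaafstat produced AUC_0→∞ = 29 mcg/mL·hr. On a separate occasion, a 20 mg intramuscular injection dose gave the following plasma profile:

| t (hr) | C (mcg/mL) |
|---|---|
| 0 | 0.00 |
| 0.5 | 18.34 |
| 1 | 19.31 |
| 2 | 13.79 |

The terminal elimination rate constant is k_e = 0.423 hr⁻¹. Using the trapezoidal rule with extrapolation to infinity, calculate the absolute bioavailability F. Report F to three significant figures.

F = 0.544

Trapezoidal AUC_0→2 (intramuscular injection):
  [0→0.5]: (0.00+18.34)/2 × 0.5 = 4.585
  [0.5→1]: (18.34+19.31)/2 × 0.5 = 9.4125
  [1→2]: (19.31+13.79)/2 × 1 = 16.55
  Sum = 30.5475 mcg/mL·hr
Tail: C_last/k_e = 13.79/0.423 = 32.600
AUC_0→∞ (intramuscular injection) = 30.5475 + 32.600 = 63.1475 mcg/mL·hr
F = (AUC_ev/D_ev)/(AUC_iv/D_iv) = (63.1475/20)/(29/5) = 3.157375/5.8 = 0.5444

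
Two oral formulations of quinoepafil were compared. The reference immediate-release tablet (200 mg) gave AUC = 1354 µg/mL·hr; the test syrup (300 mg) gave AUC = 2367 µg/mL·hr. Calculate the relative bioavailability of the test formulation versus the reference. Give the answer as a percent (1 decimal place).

F_rel = 116.5%

F_rel = (AUC_test/D_test) / (AUC_ref/D_ref)
      = (2367/300) / (1354/200)
      = 7.89 / 6.77 = 1.1654 = 116.54%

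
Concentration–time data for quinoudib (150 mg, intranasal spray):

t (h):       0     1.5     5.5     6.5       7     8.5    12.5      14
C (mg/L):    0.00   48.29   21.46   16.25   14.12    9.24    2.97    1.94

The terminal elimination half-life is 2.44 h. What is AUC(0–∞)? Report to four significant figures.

Trapezoidal AUC_0→14:
  [0→1.5]: (0.00+48.29)/2 × 1.5 = 36.2175
  [1.5→5.5]: (48.29+21.46)/2 × 4 = 139.5
  [5.5→6.5]: (21.46+16.25)/2 × 1 = 18.855
  [6.5→7]: (16.25+14.12)/2 × 0.5 = 7.5925
  [7→8.5]: (14.12+9.24)/2 × 1.5 = 17.52
  [8.5→12.5]: (9.24+2.97)/2 × 4 = 24.42
  [12.5→14]: (2.97+1.94)/2 × 1.5 = 3.6825
  Sum = 247.7875 mg/L·h
k_e = ln2 / t½ = 0.693147 / 2.44 = 0.2841 h^-1
Extrapolated tail: C_last / k_e = 1.94 / 0.2841 = 6.829
AUC_0→∞ = 247.7875 + 6.829 = 254.6165 mg/L·h

AUC = 254.6 mg/L·h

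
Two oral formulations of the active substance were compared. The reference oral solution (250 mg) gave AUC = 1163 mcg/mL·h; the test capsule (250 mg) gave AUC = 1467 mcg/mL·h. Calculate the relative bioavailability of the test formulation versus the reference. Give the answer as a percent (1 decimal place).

F_rel = 126.1%

F_rel = (AUC_test/D_test) / (AUC_ref/D_ref)
      = (1467/250) / (1163/250)
      = 5.868 / 4.652 = 1.2614 = 126.14%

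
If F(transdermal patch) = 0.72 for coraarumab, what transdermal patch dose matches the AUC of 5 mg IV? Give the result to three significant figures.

D_transdermal = 6.94 mg

For equal systemic exposure: F × D_ev = D_iv
D_ev = D_iv / F = 5 / 0.72 = 6.94444 mg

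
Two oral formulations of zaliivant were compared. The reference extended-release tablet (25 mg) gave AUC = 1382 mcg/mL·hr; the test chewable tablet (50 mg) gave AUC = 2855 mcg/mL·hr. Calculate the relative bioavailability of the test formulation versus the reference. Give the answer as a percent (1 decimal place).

F_rel = 103.3%

F_rel = (AUC_test/D_test) / (AUC_ref/D_ref)
      = (2855/50) / (1382/25)
      = 57.1 / 55.28 = 1.0329 = 103.29%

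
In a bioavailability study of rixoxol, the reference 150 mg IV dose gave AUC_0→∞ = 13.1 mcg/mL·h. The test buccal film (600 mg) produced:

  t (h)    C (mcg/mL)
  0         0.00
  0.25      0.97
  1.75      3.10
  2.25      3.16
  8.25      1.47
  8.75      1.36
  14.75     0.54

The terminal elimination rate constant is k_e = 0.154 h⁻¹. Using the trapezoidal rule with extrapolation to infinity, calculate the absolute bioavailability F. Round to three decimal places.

F = 0.545

Trapezoidal AUC_0→14.75 (buccal film):
  [0→0.25]: (0.00+0.97)/2 × 0.25 = 0.12125
  [0.25→1.75]: (0.97+3.10)/2 × 1.5 = 3.0525
  [1.75→2.25]: (3.10+3.16)/2 × 0.5 = 1.565
  [2.25→8.25]: (3.16+1.47)/2 × 6 = 13.89
  [8.25→8.75]: (1.47+1.36)/2 × 0.5 = 0.7075
  [8.75→14.75]: (1.36+0.54)/2 × 6 = 5.7
  Sum = 25.03625 mcg/mL·h
Tail: C_last/k_e = 0.54/0.154 = 3.506
AUC_0→∞ (buccal film) = 25.03625 + 3.506 = 28.54225 mcg/mL·h
F = (AUC_ev/D_ev)/(AUC_iv/D_iv) = (28.54225/600)/(13.1/150) = 0.0475704/0.0873333 = 0.5447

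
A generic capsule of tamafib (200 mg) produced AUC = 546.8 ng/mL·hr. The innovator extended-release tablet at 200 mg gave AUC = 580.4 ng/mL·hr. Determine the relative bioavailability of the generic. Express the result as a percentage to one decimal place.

F_rel = 94.2%

F_rel = (AUC_test/D_test) / (AUC_ref/D_ref)
      = (546.8/200) / (580.4/200)
      = 2.734 / 2.902 = 0.9421 = 94.21%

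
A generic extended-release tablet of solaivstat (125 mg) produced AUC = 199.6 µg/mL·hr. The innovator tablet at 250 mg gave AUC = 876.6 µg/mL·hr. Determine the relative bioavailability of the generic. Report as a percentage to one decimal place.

F_rel = 45.5%

F_rel = (AUC_test/D_test) / (AUC_ref/D_ref)
      = (199.6/125) / (876.6/250)
      = 1.5968 / 3.5064 = 0.4554 = 45.54%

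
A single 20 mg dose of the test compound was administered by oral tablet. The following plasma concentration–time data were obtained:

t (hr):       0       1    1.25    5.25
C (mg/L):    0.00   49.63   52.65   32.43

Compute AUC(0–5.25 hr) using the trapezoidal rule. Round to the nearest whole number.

Trapezoidal AUC_0→5.25:
  [0→1]: (0.00+49.63)/2 × 1 = 24.815
  [1→1.25]: (49.63+52.65)/2 × 0.25 = 12.785
  [1.25→5.25]: (52.65+32.43)/2 × 4 = 170.16
  Sum = 207.76 mg/L·hr

AUC = 208 mg/L·hr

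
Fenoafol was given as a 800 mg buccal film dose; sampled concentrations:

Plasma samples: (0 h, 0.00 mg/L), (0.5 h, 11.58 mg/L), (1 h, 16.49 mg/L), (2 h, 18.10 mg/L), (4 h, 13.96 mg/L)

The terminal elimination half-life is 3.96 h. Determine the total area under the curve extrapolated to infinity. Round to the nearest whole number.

AUC = 139 mg/L·h

Trapezoidal AUC_0→4:
  [0→0.5]: (0.00+11.58)/2 × 0.5 = 2.895
  [0.5→1]: (11.58+16.49)/2 × 0.5 = 7.0175
  [1→2]: (16.49+18.10)/2 × 1 = 17.295
  [2→4]: (18.10+13.96)/2 × 2 = 32.06
  Sum = 59.2675 mg/L·h
k_e = ln2 / t½ = 0.693147 / 3.96 = 0.1750 h^-1
Extrapolated tail: C_last / k_e = 13.96 / 0.175 = 79.771
AUC_0→∞ = 59.2675 + 79.771 = 139.0385 mg/L·h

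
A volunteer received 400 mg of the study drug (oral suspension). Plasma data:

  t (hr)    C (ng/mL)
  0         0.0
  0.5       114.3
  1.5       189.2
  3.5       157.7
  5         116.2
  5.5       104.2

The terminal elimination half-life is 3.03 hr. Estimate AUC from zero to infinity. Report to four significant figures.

AUC = 1243 ng/mL·hr

Trapezoidal AUC_0→5.5:
  [0→0.5]: (0.0+114.3)/2 × 0.5 = 28.575
  [0.5→1.5]: (114.3+189.2)/2 × 1 = 151.75
  [1.5→3.5]: (189.2+157.7)/2 × 2 = 346.9
  [3.5→5]: (157.7+116.2)/2 × 1.5 = 205.425
  [5→5.5]: (116.2+104.2)/2 × 0.5 = 55.1
  Sum = 787.75 ng/mL·hr
k_e = ln2 / t½ = 0.693147 / 3.03 = 0.2288 hr^-1
Extrapolated tail: C_last / k_e = 104.2 / 0.2288 = 455.420
AUC_0→∞ = 787.75 + 455.420 = 1243.17 ng/mL·hr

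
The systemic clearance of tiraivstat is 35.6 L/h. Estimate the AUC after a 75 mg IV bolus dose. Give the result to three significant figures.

AUC = 2.11 mg/L·h

AUC_0→∞ = Dose_iv / CL
        = 75 / 35.6 = 2.10674 mg/L·h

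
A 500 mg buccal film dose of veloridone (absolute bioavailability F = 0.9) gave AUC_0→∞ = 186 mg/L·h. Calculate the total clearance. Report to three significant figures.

CL = 2.42 L/h

CL = F × Dose / AUC_0→∞
   = 0.9 × 500 / 186 = 2.41935 L/h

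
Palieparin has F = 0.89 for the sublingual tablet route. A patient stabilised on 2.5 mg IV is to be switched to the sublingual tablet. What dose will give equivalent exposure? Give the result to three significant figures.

D_sublingual = 2.81 mg

For equal systemic exposure: F × D_ev = D_iv
D_ev = D_iv / F = 2.5 / 0.89 = 2.80899 mg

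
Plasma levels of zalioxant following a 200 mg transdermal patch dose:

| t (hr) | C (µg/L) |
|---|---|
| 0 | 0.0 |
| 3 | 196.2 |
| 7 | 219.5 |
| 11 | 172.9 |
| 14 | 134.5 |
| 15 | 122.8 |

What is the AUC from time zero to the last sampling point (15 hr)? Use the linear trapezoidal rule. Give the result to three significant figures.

Trapezoidal AUC_0→15:
  [0→3]: (0.0+196.2)/2 × 3 = 294.3
  [3→7]: (196.2+219.5)/2 × 4 = 831.4
  [7→11]: (219.5+172.9)/2 × 4 = 784.8
  [11→14]: (172.9+134.5)/2 × 3 = 461.1
  [14→15]: (134.5+122.8)/2 × 1 = 128.65
  Sum = 2500.25 µg/L·hr

AUC = 2500 µg/L·hr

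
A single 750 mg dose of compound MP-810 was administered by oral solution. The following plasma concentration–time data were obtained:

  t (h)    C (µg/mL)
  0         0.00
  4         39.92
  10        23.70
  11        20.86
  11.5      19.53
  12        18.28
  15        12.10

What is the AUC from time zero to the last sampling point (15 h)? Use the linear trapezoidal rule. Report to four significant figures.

AUC = 358.1 µg/mL·h

Trapezoidal AUC_0→15:
  [0→4]: (0.00+39.92)/2 × 4 = 79.84
  [4→10]: (39.92+23.70)/2 × 6 = 190.86
  [10→11]: (23.70+20.86)/2 × 1 = 22.28
  [11→11.5]: (20.86+19.53)/2 × 0.5 = 10.0975
  [11.5→12]: (19.53+18.28)/2 × 0.5 = 9.4525
  [12→15]: (18.28+12.10)/2 × 3 = 45.57
  Sum = 358.1 µg/mL·h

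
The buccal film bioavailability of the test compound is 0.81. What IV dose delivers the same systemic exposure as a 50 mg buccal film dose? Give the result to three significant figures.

D_iv = 40.5 mg

Systemic exposure from an extravascular dose = F × D_ev, so the equivalent IV dose is F × D_ev.
D_iv = F × D_ev = 0.81 × 50 = 40.5 mg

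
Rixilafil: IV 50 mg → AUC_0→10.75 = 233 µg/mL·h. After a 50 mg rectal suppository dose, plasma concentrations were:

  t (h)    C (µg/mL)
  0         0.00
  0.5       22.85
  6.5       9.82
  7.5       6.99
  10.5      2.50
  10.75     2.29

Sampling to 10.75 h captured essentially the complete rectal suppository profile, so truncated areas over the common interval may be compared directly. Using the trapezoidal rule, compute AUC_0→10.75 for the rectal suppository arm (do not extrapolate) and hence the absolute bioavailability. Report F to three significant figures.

F = 0.545

Trapezoidal AUC_0→10.75 (rectal suppository):
  [0→0.5]: (0.00+22.85)/2 × 0.5 = 5.7125
  [0.5→6.5]: (22.85+9.82)/2 × 6 = 98.01
  [6.5→7.5]: (9.82+6.99)/2 × 1 = 8.405
  [7.5→10.5]: (6.99+2.50)/2 × 3 = 14.235
  [10.5→10.75]: (2.50+2.29)/2 × 0.25 = 0.59875
  Sum = 126.96125 µg/mL·h
F = (AUC_ev/D_ev)/(AUC_iv/D_iv) = (126.96125/50)/(233/50) = 2.539225/4.66 = 0.5449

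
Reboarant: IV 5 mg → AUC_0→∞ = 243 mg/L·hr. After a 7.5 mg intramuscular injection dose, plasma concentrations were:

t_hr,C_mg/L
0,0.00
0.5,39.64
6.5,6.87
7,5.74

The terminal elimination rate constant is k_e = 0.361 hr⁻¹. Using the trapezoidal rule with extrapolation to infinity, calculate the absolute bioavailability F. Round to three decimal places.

F = 0.462

Trapezoidal AUC_0→7 (intramuscular injection):
  [0→0.5]: (0.00+39.64)/2 × 0.5 = 9.91
  [0.5→6.5]: (39.64+6.87)/2 × 6 = 139.53
  [6.5→7]: (6.87+5.74)/2 × 0.5 = 3.1525
  Sum = 152.5925 mg/L·hr
Tail: C_last/k_e = 5.74/0.361 = 15.900
AUC_0→∞ (intramuscular injection) = 152.5925 + 15.900 = 168.4925 mg/L·hr
F = (AUC_ev/D_ev)/(AUC_iv/D_iv) = (168.4925/7.5)/(243/5) = 22.4657/48.6 = 0.4623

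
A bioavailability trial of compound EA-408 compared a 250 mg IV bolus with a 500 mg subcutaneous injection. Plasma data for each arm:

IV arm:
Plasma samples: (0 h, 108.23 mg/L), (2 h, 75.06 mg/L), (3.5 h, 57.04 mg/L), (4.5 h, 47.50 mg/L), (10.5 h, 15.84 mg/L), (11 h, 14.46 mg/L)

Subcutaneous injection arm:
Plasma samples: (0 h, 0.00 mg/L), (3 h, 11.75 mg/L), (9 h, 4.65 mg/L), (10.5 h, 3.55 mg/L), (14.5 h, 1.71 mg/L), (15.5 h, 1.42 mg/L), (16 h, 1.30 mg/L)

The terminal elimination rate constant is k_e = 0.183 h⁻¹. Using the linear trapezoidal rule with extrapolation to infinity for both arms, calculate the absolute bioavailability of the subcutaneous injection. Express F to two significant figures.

F = 0.076

Trapezoidal AUC_0→11 (IV):
  [0→2]: (108.23+75.06)/2 × 2 = 183.29
  [2→3.5]: (75.06+57.04)/2 × 1.5 = 99.075
  [3.5→4.5]: (57.04+47.50)/2 × 1 = 52.27
  [4.5→10.5]: (47.50+15.84)/2 × 6 = 190.02
  [10.5→11]: (15.84+14.46)/2 × 0.5 = 7.575
  Sum = 532.23 mg/L·h
IV tail: 14.46/0.183 = 79.016; AUC_iv,0→∞ = 532.23 + 79.016 = 611.246 mg/L·h
Trapezoidal AUC_0→16 (subcutaneous injection):
  [0→3]: (0.00+11.75)/2 × 3 = 17.625
  [3→9]: (11.75+4.65)/2 × 6 = 49.2
  [9→10.5]: (4.65+3.55)/2 × 1.5 = 6.15
  [10.5→14.5]: (3.55+1.71)/2 × 4 = 10.52
  [14.5→15.5]: (1.71+1.42)/2 × 1 = 1.565
  [15.5→16]: (1.42+1.30)/2 × 0.5 = 0.68
  Sum = 85.74 mg/L·h
subcutaneous injection tail: 1.30/0.183 = 7.104; AUC_ev,0→∞ = 85.74 + 7.104 = 92.844 mg/L·h
F = (AUC_ev/D_ev)/(AUC_iv/D_iv) = (92.844/500)/(611.246/250) = 0.185688/2.444984 = 0.0759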